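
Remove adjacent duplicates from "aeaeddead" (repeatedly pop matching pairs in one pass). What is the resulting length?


Input: aeaeddead
Stack-based adjacent duplicate removal:
  Read 'a': push. Stack: a
  Read 'e': push. Stack: ae
  Read 'a': push. Stack: aea
  Read 'e': push. Stack: aeae
  Read 'd': push. Stack: aeaed
  Read 'd': matches stack top 'd' => pop. Stack: aeae
  Read 'e': matches stack top 'e' => pop. Stack: aea
  Read 'a': matches stack top 'a' => pop. Stack: ae
  Read 'd': push. Stack: aed
Final stack: "aed" (length 3)

3


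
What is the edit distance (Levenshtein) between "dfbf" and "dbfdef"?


Computing edit distance: "dfbf" -> "dbfdef"
DP table:
           d    b    f    d    e    f
      0    1    2    3    4    5    6
  d   1    0    1    2    3    4    5
  f   2    1    1    1    2    3    4
  b   3    2    1    2    2    3    4
  f   4    3    2    1    2    3    3
Edit distance = dp[4][6] = 3

3


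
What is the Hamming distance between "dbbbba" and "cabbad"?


Comparing "dbbbba" and "cabbad" position by position:
  Position 0: 'd' vs 'c' => differ
  Position 1: 'b' vs 'a' => differ
  Position 2: 'b' vs 'b' => same
  Position 3: 'b' vs 'b' => same
  Position 4: 'b' vs 'a' => differ
  Position 5: 'a' vs 'd' => differ
Total differences (Hamming distance): 4

4


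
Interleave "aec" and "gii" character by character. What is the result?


Interleaving "aec" and "gii":
  Position 0: 'a' from first, 'g' from second => "ag"
  Position 1: 'e' from first, 'i' from second => "ei"
  Position 2: 'c' from first, 'i' from second => "ci"
Result: ageici

ageici


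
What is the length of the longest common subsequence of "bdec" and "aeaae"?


LCS of "bdec" and "aeaae"
DP table:
           a    e    a    a    e
      0    0    0    0    0    0
  b   0    0    0    0    0    0
  d   0    0    0    0    0    0
  e   0    0    1    1    1    1
  c   0    0    1    1    1    1
LCS length = dp[4][5] = 1

1


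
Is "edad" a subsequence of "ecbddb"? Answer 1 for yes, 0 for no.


Check if "edad" is a subsequence of "ecbddb"
Greedy scan:
  Position 0 ('e'): matches sub[0] = 'e'
  Position 1 ('c'): no match needed
  Position 2 ('b'): no match needed
  Position 3 ('d'): matches sub[1] = 'd'
  Position 4 ('d'): no match needed
  Position 5 ('b'): no match needed
Only matched 2/4 characters => not a subsequence

0


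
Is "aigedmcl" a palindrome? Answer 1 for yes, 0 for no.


Input: aigedmcl
Reversed: lcmdegia
  Compare pos 0 ('a') with pos 7 ('l'): MISMATCH
  Compare pos 1 ('i') with pos 6 ('c'): MISMATCH
  Compare pos 2 ('g') with pos 5 ('m'): MISMATCH
  Compare pos 3 ('e') with pos 4 ('d'): MISMATCH
Result: not a palindrome

0


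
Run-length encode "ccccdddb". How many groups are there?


Input: ccccdddb
Scanning for consecutive runs:
  Group 1: 'c' x 4 (positions 0-3)
  Group 2: 'd' x 3 (positions 4-6)
  Group 3: 'b' x 1 (positions 7-7)
Total groups: 3

3


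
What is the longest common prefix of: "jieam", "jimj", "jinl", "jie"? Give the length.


Words: jieam, jimj, jinl, jie
  Position 0: all 'j' => match
  Position 1: all 'i' => match
  Position 2: ('e', 'm', 'n', 'e') => mismatch, stop
LCP = "ji" (length 2)

2


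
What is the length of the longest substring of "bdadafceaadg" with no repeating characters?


Input: "bdadafceaadg"
Sliding window (track last position of each char):
  Position 0 ('b'): window [0,0] length 1 -- new best
  Position 1 ('d'): window [0,1] length 2 -- new best
  Position 2 ('a'): window [0,2] length 3 -- new best
  Position 3 ('d'): repeat (last at 1), move window start to 2
  Position 3 ('d'): window [2,3] length 2
  Position 4 ('a'): repeat (last at 2), move window start to 3
  Position 4 ('a'): window [3,4] length 2
  Position 5 ('f'): window [3,5] length 3
  Position 6 ('c'): window [3,6] length 4 -- new best
  Position 7 ('e'): window [3,7] length 5 -- new best
  Position 8 ('a'): repeat (last at 4), move window start to 5
  Position 8 ('a'): window [5,8] length 4
  Position 9 ('a'): repeat (last at 8), move window start to 9
  Position 9 ('a'): window [9,9] length 1
  Position 10 ('d'): window [9,10] length 2
  Position 11 ('g'): window [9,11] length 3
Longest substring with no repeats: "dafce" with length 5

5


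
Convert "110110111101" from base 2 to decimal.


Input: "110110111101" in base 2
Positional expansion:
  Digit '1' (value 1) x 2^11 = 2048
  Digit '1' (value 1) x 2^10 = 1024
  Digit '0' (value 0) x 2^9 = 0
  Digit '1' (value 1) x 2^8 = 256
  Digit '1' (value 1) x 2^7 = 128
  Digit '0' (value 0) x 2^6 = 0
  Digit '1' (value 1) x 2^5 = 32
  Digit '1' (value 1) x 2^4 = 16
  Digit '1' (value 1) x 2^3 = 8
  Digit '1' (value 1) x 2^2 = 4
  Digit '0' (value 0) x 2^1 = 0
  Digit '1' (value 1) x 2^0 = 1
Sum = 3517

3517


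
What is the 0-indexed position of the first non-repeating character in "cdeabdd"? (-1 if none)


Input: cdeabdd
Character frequencies:
  'a': 1
  'b': 1
  'c': 1
  'd': 3
  'e': 1
Scanning left to right for freq == 1:
  Position 0 ('c'): unique! => answer = 0

0


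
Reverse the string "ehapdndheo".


Input: ehapdndheo
Reading characters right to left:
  Position 9: 'o'
  Position 8: 'e'
  Position 7: 'h'
  Position 6: 'd'
  Position 5: 'n'
  Position 4: 'd'
  Position 3: 'p'
  Position 2: 'a'
  Position 1: 'h'
  Position 0: 'e'
Reversed: oehdndpahe

oehdndpahe


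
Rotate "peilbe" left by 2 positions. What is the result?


Input: "peilbe", rotate left by 2
First 2 characters: "pe"
Remaining characters: "ilbe"
Concatenate remaining + first: "ilbe" + "pe" = "ilbepe"

ilbepe


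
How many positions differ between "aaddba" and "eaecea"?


Comparing "aaddba" and "eaecea" position by position:
  Position 0: 'a' vs 'e' => DIFFER
  Position 1: 'a' vs 'a' => same
  Position 2: 'd' vs 'e' => DIFFER
  Position 3: 'd' vs 'c' => DIFFER
  Position 4: 'b' vs 'e' => DIFFER
  Position 5: 'a' vs 'a' => same
Positions that differ: 4

4


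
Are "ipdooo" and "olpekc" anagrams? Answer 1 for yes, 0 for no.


Strings: "ipdooo", "olpekc"
Sorted first:  diooop
Sorted second: ceklop
Differ at position 0: 'd' vs 'c' => not anagrams

0


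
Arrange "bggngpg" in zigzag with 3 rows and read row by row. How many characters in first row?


Zigzag "bggngpg" into 3 rows:
Placing characters:
  'b' => row 0
  'g' => row 1
  'g' => row 2
  'n' => row 1
  'g' => row 0
  'p' => row 1
  'g' => row 2
Rows:
  Row 0: "bg"
  Row 1: "gnp"
  Row 2: "gg"
First row length: 2

2


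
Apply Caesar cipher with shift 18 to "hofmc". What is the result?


Caesar cipher: shift "hofmc" by 18
  'h' (pos 7) + 18 = pos 25 = 'z'
  'o' (pos 14) + 18 = pos 6 = 'g'
  'f' (pos 5) + 18 = pos 23 = 'x'
  'm' (pos 12) + 18 = pos 4 = 'e'
  'c' (pos 2) + 18 = pos 20 = 'u'
Result: zgxeu

zgxeu


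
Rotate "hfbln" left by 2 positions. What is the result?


Input: "hfbln", rotate left by 2
First 2 characters: "hf"
Remaining characters: "bln"
Concatenate remaining + first: "bln" + "hf" = "blnhf"

blnhf


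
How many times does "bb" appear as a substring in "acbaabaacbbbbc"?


Searching for "bb" in "acbaabaacbbbbc"
Scanning each position:
  Position 0: "ac" => no
  Position 1: "cb" => no
  Position 2: "ba" => no
  Position 3: "aa" => no
  Position 4: "ab" => no
  Position 5: "ba" => no
  Position 6: "aa" => no
  Position 7: "ac" => no
  Position 8: "cb" => no
  Position 9: "bb" => MATCH
  Position 10: "bb" => MATCH
  Position 11: "bb" => MATCH
  Position 12: "bc" => no
Total occurrences: 3

3


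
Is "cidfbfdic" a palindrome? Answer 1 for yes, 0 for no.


Input: cidfbfdic
Reversed: cidfbfdic
  Compare pos 0 ('c') with pos 8 ('c'): match
  Compare pos 1 ('i') with pos 7 ('i'): match
  Compare pos 2 ('d') with pos 6 ('d'): match
  Compare pos 3 ('f') with pos 5 ('f'): match
Result: palindrome

1


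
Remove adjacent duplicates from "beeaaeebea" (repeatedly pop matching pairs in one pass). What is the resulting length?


Input: beeaaeebea
Stack-based adjacent duplicate removal:
  Read 'b': push. Stack: b
  Read 'e': push. Stack: be
  Read 'e': matches stack top 'e' => pop. Stack: b
  Read 'a': push. Stack: ba
  Read 'a': matches stack top 'a' => pop. Stack: b
  Read 'e': push. Stack: be
  Read 'e': matches stack top 'e' => pop. Stack: b
  Read 'b': matches stack top 'b' => pop. Stack: (empty)
  Read 'e': push. Stack: e
  Read 'a': push. Stack: ea
Final stack: "ea" (length 2)

2


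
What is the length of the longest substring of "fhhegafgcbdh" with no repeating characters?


Input: "fhhegafgcbdh"
Sliding window (track last position of each char):
  Position 0 ('f'): window [0,0] length 1 -- new best
  Position 1 ('h'): window [0,1] length 2 -- new best
  Position 2 ('h'): repeat (last at 1), move window start to 2
  Position 2 ('h'): window [2,2] length 1
  Position 3 ('e'): window [2,3] length 2
  Position 4 ('g'): window [2,4] length 3 -- new best
  Position 5 ('a'): window [2,5] length 4 -- new best
  Position 6 ('f'): window [2,6] length 5 -- new best
  Position 7 ('g'): repeat (last at 4), move window start to 5
  Position 7 ('g'): window [5,7] length 3
  Position 8 ('c'): window [5,8] length 4
  Position 9 ('b'): window [5,9] length 5
  Position 10 ('d'): window [5,10] length 6 -- new best
  Position 11 ('h'): window [5,11] length 7 -- new best
Longest substring with no repeats: "afgcbdh" with length 7

7


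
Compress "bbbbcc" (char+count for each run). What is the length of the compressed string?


Input: bbbbcc
Runs:
  'b' x 4 => "b4"
  'c' x 2 => "c2"
Compressed: "b4c2"
Compressed length: 4

4


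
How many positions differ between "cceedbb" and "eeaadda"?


Comparing "cceedbb" and "eeaadda" position by position:
  Position 0: 'c' vs 'e' => DIFFER
  Position 1: 'c' vs 'e' => DIFFER
  Position 2: 'e' vs 'a' => DIFFER
  Position 3: 'e' vs 'a' => DIFFER
  Position 4: 'd' vs 'd' => same
  Position 5: 'b' vs 'd' => DIFFER
  Position 6: 'b' vs 'a' => DIFFER
Positions that differ: 6

6


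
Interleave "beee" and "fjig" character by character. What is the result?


Interleaving "beee" and "fjig":
  Position 0: 'b' from first, 'f' from second => "bf"
  Position 1: 'e' from first, 'j' from second => "ej"
  Position 2: 'e' from first, 'i' from second => "ei"
  Position 3: 'e' from first, 'g' from second => "eg"
Result: bfejeieg

bfejeieg


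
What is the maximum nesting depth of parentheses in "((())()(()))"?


Input: "((())()(()))"
Tracking depth:
  Position 0 '(': depth becomes 1
  Position 1 '(': depth becomes 2
  Position 2 '(': depth becomes 3
  Position 3 ')': depth becomes 2
  Position 4 ')': depth becomes 1
  Position 5 '(': depth becomes 2
  Position 6 ')': depth becomes 1
  Position 7 '(': depth becomes 2
  Position 8 '(': depth becomes 3
  Position 9 ')': depth becomes 2
  Position 10 ')': depth becomes 1
  Position 11 ')': depth becomes 0
Maximum depth reached: 3

3


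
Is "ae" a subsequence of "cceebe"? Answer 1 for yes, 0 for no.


Check if "ae" is a subsequence of "cceebe"
Greedy scan:
  Position 0 ('c'): no match needed
  Position 1 ('c'): no match needed
  Position 2 ('e'): no match needed
  Position 3 ('e'): no match needed
  Position 4 ('b'): no match needed
  Position 5 ('e'): no match needed
Only matched 0/2 characters => not a subsequence

0


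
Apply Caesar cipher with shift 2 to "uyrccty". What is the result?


Caesar cipher: shift "uyrccty" by 2
  'u' (pos 20) + 2 = pos 22 = 'w'
  'y' (pos 24) + 2 = pos 0 = 'a'
  'r' (pos 17) + 2 = pos 19 = 't'
  'c' (pos 2) + 2 = pos 4 = 'e'
  'c' (pos 2) + 2 = pos 4 = 'e'
  't' (pos 19) + 2 = pos 21 = 'v'
  'y' (pos 24) + 2 = pos 0 = 'a'
Result: wateeva

wateeva


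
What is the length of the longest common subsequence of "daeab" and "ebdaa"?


LCS of "daeab" and "ebdaa"
DP table:
           e    b    d    a    a
      0    0    0    0    0    0
  d   0    0    0    1    1    1
  a   0    0    0    1    2    2
  e   0    1    1    1    2    2
  a   0    1    1    1    2    3
  b   0    1    2    2    2    3
LCS length = dp[5][5] = 3

3


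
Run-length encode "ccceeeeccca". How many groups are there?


Input: ccceeeeccca
Scanning for consecutive runs:
  Group 1: 'c' x 3 (positions 0-2)
  Group 2: 'e' x 4 (positions 3-6)
  Group 3: 'c' x 3 (positions 7-9)
  Group 4: 'a' x 1 (positions 10-10)
Total groups: 4

4


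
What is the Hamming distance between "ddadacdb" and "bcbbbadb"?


Comparing "ddadacdb" and "bcbbbadb" position by position:
  Position 0: 'd' vs 'b' => differ
  Position 1: 'd' vs 'c' => differ
  Position 2: 'a' vs 'b' => differ
  Position 3: 'd' vs 'b' => differ
  Position 4: 'a' vs 'b' => differ
  Position 5: 'c' vs 'a' => differ
  Position 6: 'd' vs 'd' => same
  Position 7: 'b' vs 'b' => same
Total differences (Hamming distance): 6

6


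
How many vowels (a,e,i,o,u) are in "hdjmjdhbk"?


Input: hdjmjdhbk
Checking each character:
  'h' at position 0: consonant
  'd' at position 1: consonant
  'j' at position 2: consonant
  'm' at position 3: consonant
  'j' at position 4: consonant
  'd' at position 5: consonant
  'h' at position 6: consonant
  'b' at position 7: consonant
  'k' at position 8: consonant
Total vowels: 0

0


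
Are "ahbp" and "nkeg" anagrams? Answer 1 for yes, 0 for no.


Strings: "ahbp", "nkeg"
Sorted first:  abhp
Sorted second: egkn
Differ at position 0: 'a' vs 'e' => not anagrams

0


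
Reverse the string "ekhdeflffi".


Input: ekhdeflffi
Reading characters right to left:
  Position 9: 'i'
  Position 8: 'f'
  Position 7: 'f'
  Position 6: 'l'
  Position 5: 'f'
  Position 4: 'e'
  Position 3: 'd'
  Position 2: 'h'
  Position 1: 'k'
  Position 0: 'e'
Reversed: ifflfedhke

ifflfedhke


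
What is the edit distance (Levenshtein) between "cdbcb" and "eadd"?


Computing edit distance: "cdbcb" -> "eadd"
DP table:
           e    a    d    d
      0    1    2    3    4
  c   1    1    2    3    4
  d   2    2    2    2    3
  b   3    3    3    3    3
  c   4    4    4    4    4
  b   5    5    5    5    5
Edit distance = dp[5][4] = 5

5


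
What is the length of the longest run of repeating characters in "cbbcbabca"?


Input: "cbbcbabca"
Scanning for longest run:
  Position 1 ('b'): new char, reset run to 1
  Position 2 ('b'): continues run of 'b', length=2
  Position 3 ('c'): new char, reset run to 1
  Position 4 ('b'): new char, reset run to 1
  Position 5 ('a'): new char, reset run to 1
  Position 6 ('b'): new char, reset run to 1
  Position 7 ('c'): new char, reset run to 1
  Position 8 ('a'): new char, reset run to 1
Longest run: 'b' with length 2

2


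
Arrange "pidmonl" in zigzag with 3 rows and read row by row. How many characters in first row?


Zigzag "pidmonl" into 3 rows:
Placing characters:
  'p' => row 0
  'i' => row 1
  'd' => row 2
  'm' => row 1
  'o' => row 0
  'n' => row 1
  'l' => row 2
Rows:
  Row 0: "po"
  Row 1: "imn"
  Row 2: "dl"
First row length: 2

2


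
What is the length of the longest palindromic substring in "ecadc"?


Input: "ecadc"
Checking substrings for palindromes:
  No multi-char palindromic substrings found
Longest palindromic substring: "e" with length 1

1


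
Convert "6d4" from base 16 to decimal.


Input: "6d4" in base 16
Positional expansion:
  Digit '6' (value 6) x 16^2 = 1536
  Digit 'd' (value 13) x 16^1 = 208
  Digit '4' (value 4) x 16^0 = 4
Sum = 1748

1748


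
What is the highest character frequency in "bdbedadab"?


Input: bdbedadab
Character counts:
  'a': 2
  'b': 3
  'd': 3
  'e': 1
Maximum frequency: 3

3


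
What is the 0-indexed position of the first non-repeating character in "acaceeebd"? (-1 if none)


Input: acaceeebd
Character frequencies:
  'a': 2
  'b': 1
  'c': 2
  'd': 1
  'e': 3
Scanning left to right for freq == 1:
  Position 0 ('a'): freq=2, skip
  Position 1 ('c'): freq=2, skip
  Position 2 ('a'): freq=2, skip
  Position 3 ('c'): freq=2, skip
  Position 4 ('e'): freq=3, skip
  Position 5 ('e'): freq=3, skip
  Position 6 ('e'): freq=3, skip
  Position 7 ('b'): unique! => answer = 7

7


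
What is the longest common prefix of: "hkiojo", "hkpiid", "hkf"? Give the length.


Words: hkiojo, hkpiid, hkf
  Position 0: all 'h' => match
  Position 1: all 'k' => match
  Position 2: ('i', 'p', 'f') => mismatch, stop
LCP = "hk" (length 2)

2


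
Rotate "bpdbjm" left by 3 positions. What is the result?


Input: "bpdbjm", rotate left by 3
First 3 characters: "bpd"
Remaining characters: "bjm"
Concatenate remaining + first: "bjm" + "bpd" = "bjmbpd"

bjmbpd


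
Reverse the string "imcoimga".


Input: imcoimga
Reading characters right to left:
  Position 7: 'a'
  Position 6: 'g'
  Position 5: 'm'
  Position 4: 'i'
  Position 3: 'o'
  Position 2: 'c'
  Position 1: 'm'
  Position 0: 'i'
Reversed: agmiocmi

agmiocmi


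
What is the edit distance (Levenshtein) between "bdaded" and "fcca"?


Computing edit distance: "bdaded" -> "fcca"
DP table:
           f    c    c    a
      0    1    2    3    4
  b   1    1    2    3    4
  d   2    2    2    3    4
  a   3    3    3    3    3
  d   4    4    4    4    4
  e   5    5    5    5    5
  d   6    6    6    6    6
Edit distance = dp[6][4] = 6

6


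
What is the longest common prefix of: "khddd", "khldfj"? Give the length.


Words: khddd, khldfj
  Position 0: all 'k' => match
  Position 1: all 'h' => match
  Position 2: ('d', 'l') => mismatch, stop
LCP = "kh" (length 2)

2


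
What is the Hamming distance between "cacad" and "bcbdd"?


Comparing "cacad" and "bcbdd" position by position:
  Position 0: 'c' vs 'b' => differ
  Position 1: 'a' vs 'c' => differ
  Position 2: 'c' vs 'b' => differ
  Position 3: 'a' vs 'd' => differ
  Position 4: 'd' vs 'd' => same
Total differences (Hamming distance): 4

4


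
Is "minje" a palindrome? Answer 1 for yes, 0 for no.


Input: minje
Reversed: ejnim
  Compare pos 0 ('m') with pos 4 ('e'): MISMATCH
  Compare pos 1 ('i') with pos 3 ('j'): MISMATCH
Result: not a palindrome

0


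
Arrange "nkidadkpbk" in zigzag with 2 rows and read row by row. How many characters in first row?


Zigzag "nkidadkpbk" into 2 rows:
Placing characters:
  'n' => row 0
  'k' => row 1
  'i' => row 0
  'd' => row 1
  'a' => row 0
  'd' => row 1
  'k' => row 0
  'p' => row 1
  'b' => row 0
  'k' => row 1
Rows:
  Row 0: "niakb"
  Row 1: "kddpk"
First row length: 5

5


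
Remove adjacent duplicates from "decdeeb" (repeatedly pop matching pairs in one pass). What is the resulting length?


Input: decdeeb
Stack-based adjacent duplicate removal:
  Read 'd': push. Stack: d
  Read 'e': push. Stack: de
  Read 'c': push. Stack: dec
  Read 'd': push. Stack: decd
  Read 'e': push. Stack: decde
  Read 'e': matches stack top 'e' => pop. Stack: decd
  Read 'b': push. Stack: decdb
Final stack: "decdb" (length 5)

5


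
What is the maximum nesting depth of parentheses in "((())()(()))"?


Input: "((())()(()))"
Tracking depth:
  Position 0 '(': depth becomes 1
  Position 1 '(': depth becomes 2
  Position 2 '(': depth becomes 3
  Position 3 ')': depth becomes 2
  Position 4 ')': depth becomes 1
  Position 5 '(': depth becomes 2
  Position 6 ')': depth becomes 1
  Position 7 '(': depth becomes 2
  Position 8 '(': depth becomes 3
  Position 9 ')': depth becomes 2
  Position 10 ')': depth becomes 1
  Position 11 ')': depth becomes 0
Maximum depth reached: 3

3


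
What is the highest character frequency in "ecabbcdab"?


Input: ecabbcdab
Character counts:
  'a': 2
  'b': 3
  'c': 2
  'd': 1
  'e': 1
Maximum frequency: 3

3


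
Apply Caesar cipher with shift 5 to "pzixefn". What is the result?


Caesar cipher: shift "pzixefn" by 5
  'p' (pos 15) + 5 = pos 20 = 'u'
  'z' (pos 25) + 5 = pos 4 = 'e'
  'i' (pos 8) + 5 = pos 13 = 'n'
  'x' (pos 23) + 5 = pos 2 = 'c'
  'e' (pos 4) + 5 = pos 9 = 'j'
  'f' (pos 5) + 5 = pos 10 = 'k'
  'n' (pos 13) + 5 = pos 18 = 's'
Result: uencjks

uencjks


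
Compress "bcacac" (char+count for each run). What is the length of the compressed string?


Input: bcacac
Runs:
  'b' x 1 => "b1"
  'c' x 1 => "c1"
  'a' x 1 => "a1"
  'c' x 1 => "c1"
  'a' x 1 => "a1"
  'c' x 1 => "c1"
Compressed: "b1c1a1c1a1c1"
Compressed length: 12

12


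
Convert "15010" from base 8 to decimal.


Input: "15010" in base 8
Positional expansion:
  Digit '1' (value 1) x 8^4 = 4096
  Digit '5' (value 5) x 8^3 = 2560
  Digit '0' (value 0) x 8^2 = 0
  Digit '1' (value 1) x 8^1 = 8
  Digit '0' (value 0) x 8^0 = 0
Sum = 6664

6664


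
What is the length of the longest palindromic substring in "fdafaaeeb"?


Input: "fdafaaeeb"
Checking substrings for palindromes:
  [2:5] "afa" (len 3) => palindrome
  [4:6] "aa" (len 2) => palindrome
  [6:8] "ee" (len 2) => palindrome
Longest palindromic substring: "afa" with length 3

3


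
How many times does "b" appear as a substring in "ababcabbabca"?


Searching for "b" in "ababcabbabca"
Scanning each position:
  Position 0: "a" => no
  Position 1: "b" => MATCH
  Position 2: "a" => no
  Position 3: "b" => MATCH
  Position 4: "c" => no
  Position 5: "a" => no
  Position 6: "b" => MATCH
  Position 7: "b" => MATCH
  Position 8: "a" => no
  Position 9: "b" => MATCH
  Position 10: "c" => no
  Position 11: "a" => no
Total occurrences: 5

5


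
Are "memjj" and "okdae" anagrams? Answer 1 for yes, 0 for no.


Strings: "memjj", "okdae"
Sorted first:  ejjmm
Sorted second: adeko
Differ at position 0: 'e' vs 'a' => not anagrams

0


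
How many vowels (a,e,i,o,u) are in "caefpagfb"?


Input: caefpagfb
Checking each character:
  'c' at position 0: consonant
  'a' at position 1: vowel (running total: 1)
  'e' at position 2: vowel (running total: 2)
  'f' at position 3: consonant
  'p' at position 4: consonant
  'a' at position 5: vowel (running total: 3)
  'g' at position 6: consonant
  'f' at position 7: consonant
  'b' at position 8: consonant
Total vowels: 3

3


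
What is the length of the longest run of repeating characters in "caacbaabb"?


Input: "caacbaabb"
Scanning for longest run:
  Position 1 ('a'): new char, reset run to 1
  Position 2 ('a'): continues run of 'a', length=2
  Position 3 ('c'): new char, reset run to 1
  Position 4 ('b'): new char, reset run to 1
  Position 5 ('a'): new char, reset run to 1
  Position 6 ('a'): continues run of 'a', length=2
  Position 7 ('b'): new char, reset run to 1
  Position 8 ('b'): continues run of 'b', length=2
Longest run: 'a' with length 2

2


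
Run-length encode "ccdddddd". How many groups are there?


Input: ccdddddd
Scanning for consecutive runs:
  Group 1: 'c' x 2 (positions 0-1)
  Group 2: 'd' x 6 (positions 2-7)
Total groups: 2

2


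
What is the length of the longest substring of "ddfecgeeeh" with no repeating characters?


Input: "ddfecgeeeh"
Sliding window (track last position of each char):
  Position 0 ('d'): window [0,0] length 1 -- new best
  Position 1 ('d'): repeat (last at 0), move window start to 1
  Position 1 ('d'): window [1,1] length 1
  Position 2 ('f'): window [1,2] length 2 -- new best
  Position 3 ('e'): window [1,3] length 3 -- new best
  Position 4 ('c'): window [1,4] length 4 -- new best
  Position 5 ('g'): window [1,5] length 5 -- new best
  Position 6 ('e'): repeat (last at 3), move window start to 4
  Position 6 ('e'): window [4,6] length 3
  Position 7 ('e'): repeat (last at 6), move window start to 7
  Position 7 ('e'): window [7,7] length 1
  Position 8 ('e'): repeat (last at 7), move window start to 8
  Position 8 ('e'): window [8,8] length 1
  Position 9 ('h'): window [8,9] length 2
Longest substring with no repeats: "dfecg" with length 5

5


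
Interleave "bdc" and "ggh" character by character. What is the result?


Interleaving "bdc" and "ggh":
  Position 0: 'b' from first, 'g' from second => "bg"
  Position 1: 'd' from first, 'g' from second => "dg"
  Position 2: 'c' from first, 'h' from second => "ch"
Result: bgdgch

bgdgch


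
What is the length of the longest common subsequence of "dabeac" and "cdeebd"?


LCS of "dabeac" and "cdeebd"
DP table:
           c    d    e    e    b    d
      0    0    0    0    0    0    0
  d   0    0    1    1    1    1    1
  a   0    0    1    1    1    1    1
  b   0    0    1    1    1    2    2
  e   0    0    1    2    2    2    2
  a   0    0    1    2    2    2    2
  c   0    1    1    2    2    2    2
LCS length = dp[6][6] = 2

2


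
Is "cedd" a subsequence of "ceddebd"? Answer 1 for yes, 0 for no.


Check if "cedd" is a subsequence of "ceddebd"
Greedy scan:
  Position 0 ('c'): matches sub[0] = 'c'
  Position 1 ('e'): matches sub[1] = 'e'
  Position 2 ('d'): matches sub[2] = 'd'
  Position 3 ('d'): matches sub[3] = 'd'
  Position 4 ('e'): no match needed
  Position 5 ('b'): no match needed
  Position 6 ('d'): no match needed
All 4 characters matched => is a subsequence

1


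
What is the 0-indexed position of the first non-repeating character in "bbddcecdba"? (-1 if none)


Input: bbddcecdba
Character frequencies:
  'a': 1
  'b': 3
  'c': 2
  'd': 3
  'e': 1
Scanning left to right for freq == 1:
  Position 0 ('b'): freq=3, skip
  Position 1 ('b'): freq=3, skip
  Position 2 ('d'): freq=3, skip
  Position 3 ('d'): freq=3, skip
  Position 4 ('c'): freq=2, skip
  Position 5 ('e'): unique! => answer = 5

5


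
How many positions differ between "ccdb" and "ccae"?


Comparing "ccdb" and "ccae" position by position:
  Position 0: 'c' vs 'c' => same
  Position 1: 'c' vs 'c' => same
  Position 2: 'd' vs 'a' => DIFFER
  Position 3: 'b' vs 'e' => DIFFER
Positions that differ: 2

2


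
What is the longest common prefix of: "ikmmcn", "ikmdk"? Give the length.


Words: ikmmcn, ikmdk
  Position 0: all 'i' => match
  Position 1: all 'k' => match
  Position 2: all 'm' => match
  Position 3: ('m', 'd') => mismatch, stop
LCP = "ikm" (length 3)

3


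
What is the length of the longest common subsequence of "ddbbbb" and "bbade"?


LCS of "ddbbbb" and "bbade"
DP table:
           b    b    a    d    e
      0    0    0    0    0    0
  d   0    0    0    0    1    1
  d   0    0    0    0    1    1
  b   0    1    1    1    1    1
  b   0    1    2    2    2    2
  b   0    1    2    2    2    2
  b   0    1    2    2    2    2
LCS length = dp[6][5] = 2

2


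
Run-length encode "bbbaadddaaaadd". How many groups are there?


Input: bbbaadddaaaadd
Scanning for consecutive runs:
  Group 1: 'b' x 3 (positions 0-2)
  Group 2: 'a' x 2 (positions 3-4)
  Group 3: 'd' x 3 (positions 5-7)
  Group 4: 'a' x 4 (positions 8-11)
  Group 5: 'd' x 2 (positions 12-13)
Total groups: 5

5


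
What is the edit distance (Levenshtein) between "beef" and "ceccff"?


Computing edit distance: "beef" -> "ceccff"
DP table:
           c    e    c    c    f    f
      0    1    2    3    4    5    6
  b   1    1    2    3    4    5    6
  e   2    2    1    2    3    4    5
  e   3    3    2    2    3    4    5
  f   4    4    3    3    3    3    4
Edit distance = dp[4][6] = 4

4


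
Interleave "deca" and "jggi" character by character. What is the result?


Interleaving "deca" and "jggi":
  Position 0: 'd' from first, 'j' from second => "dj"
  Position 1: 'e' from first, 'g' from second => "eg"
  Position 2: 'c' from first, 'g' from second => "cg"
  Position 3: 'a' from first, 'i' from second => "ai"
Result: djegcgai

djegcgai


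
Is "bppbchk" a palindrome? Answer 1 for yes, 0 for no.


Input: bppbchk
Reversed: khcbppb
  Compare pos 0 ('b') with pos 6 ('k'): MISMATCH
  Compare pos 1 ('p') with pos 5 ('h'): MISMATCH
  Compare pos 2 ('p') with pos 4 ('c'): MISMATCH
Result: not a palindrome

0


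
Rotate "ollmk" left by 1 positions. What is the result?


Input: "ollmk", rotate left by 1
First 1 characters: "o"
Remaining characters: "llmk"
Concatenate remaining + first: "llmk" + "o" = "llmko"

llmko


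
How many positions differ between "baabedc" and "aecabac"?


Comparing "baabedc" and "aecabac" position by position:
  Position 0: 'b' vs 'a' => DIFFER
  Position 1: 'a' vs 'e' => DIFFER
  Position 2: 'a' vs 'c' => DIFFER
  Position 3: 'b' vs 'a' => DIFFER
  Position 4: 'e' vs 'b' => DIFFER
  Position 5: 'd' vs 'a' => DIFFER
  Position 6: 'c' vs 'c' => same
Positions that differ: 6

6


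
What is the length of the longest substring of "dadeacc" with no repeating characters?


Input: "dadeacc"
Sliding window (track last position of each char):
  Position 0 ('d'): window [0,0] length 1 -- new best
  Position 1 ('a'): window [0,1] length 2 -- new best
  Position 2 ('d'): repeat (last at 0), move window start to 1
  Position 2 ('d'): window [1,2] length 2
  Position 3 ('e'): window [1,3] length 3 -- new best
  Position 4 ('a'): repeat (last at 1), move window start to 2
  Position 4 ('a'): window [2,4] length 3
  Position 5 ('c'): window [2,5] length 4 -- new best
  Position 6 ('c'): repeat (last at 5), move window start to 6
  Position 6 ('c'): window [6,6] length 1
Longest substring with no repeats: "deac" with length 4

4


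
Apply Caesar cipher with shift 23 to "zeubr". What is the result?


Caesar cipher: shift "zeubr" by 23
  'z' (pos 25) + 23 = pos 22 = 'w'
  'e' (pos 4) + 23 = pos 1 = 'b'
  'u' (pos 20) + 23 = pos 17 = 'r'
  'b' (pos 1) + 23 = pos 24 = 'y'
  'r' (pos 17) + 23 = pos 14 = 'o'
Result: wbryo

wbryo


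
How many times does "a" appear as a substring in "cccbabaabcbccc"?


Searching for "a" in "cccbabaabcbccc"
Scanning each position:
  Position 0: "c" => no
  Position 1: "c" => no
  Position 2: "c" => no
  Position 3: "b" => no
  Position 4: "a" => MATCH
  Position 5: "b" => no
  Position 6: "a" => MATCH
  Position 7: "a" => MATCH
  Position 8: "b" => no
  Position 9: "c" => no
  Position 10: "b" => no
  Position 11: "c" => no
  Position 12: "c" => no
  Position 13: "c" => no
Total occurrences: 3

3


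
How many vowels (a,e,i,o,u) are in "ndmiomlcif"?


Input: ndmiomlcif
Checking each character:
  'n' at position 0: consonant
  'd' at position 1: consonant
  'm' at position 2: consonant
  'i' at position 3: vowel (running total: 1)
  'o' at position 4: vowel (running total: 2)
  'm' at position 5: consonant
  'l' at position 6: consonant
  'c' at position 7: consonant
  'i' at position 8: vowel (running total: 3)
  'f' at position 9: consonant
Total vowels: 3

3


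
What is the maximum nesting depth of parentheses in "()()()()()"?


Input: "()()()()()"
Tracking depth:
  Position 0 '(': depth becomes 1
  Position 1 ')': depth becomes 0
  Position 2 '(': depth becomes 1
  Position 3 ')': depth becomes 0
  Position 4 '(': depth becomes 1
  Position 5 ')': depth becomes 0
  Position 6 '(': depth becomes 1
  Position 7 ')': depth becomes 0
  Position 8 '(': depth becomes 1
  Position 9 ')': depth becomes 0
Maximum depth reached: 1

1


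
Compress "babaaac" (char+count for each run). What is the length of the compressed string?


Input: babaaac
Runs:
  'b' x 1 => "b1"
  'a' x 1 => "a1"
  'b' x 1 => "b1"
  'a' x 3 => "a3"
  'c' x 1 => "c1"
Compressed: "b1a1b1a3c1"
Compressed length: 10

10


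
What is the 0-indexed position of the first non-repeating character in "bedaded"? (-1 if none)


Input: bedaded
Character frequencies:
  'a': 1
  'b': 1
  'd': 3
  'e': 2
Scanning left to right for freq == 1:
  Position 0 ('b'): unique! => answer = 0

0


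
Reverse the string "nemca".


Input: nemca
Reading characters right to left:
  Position 4: 'a'
  Position 3: 'c'
  Position 2: 'm'
  Position 1: 'e'
  Position 0: 'n'
Reversed: acmen

acmen


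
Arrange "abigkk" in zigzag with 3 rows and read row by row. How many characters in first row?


Zigzag "abigkk" into 3 rows:
Placing characters:
  'a' => row 0
  'b' => row 1
  'i' => row 2
  'g' => row 1
  'k' => row 0
  'k' => row 1
Rows:
  Row 0: "ak"
  Row 1: "bgk"
  Row 2: "i"
First row length: 2

2


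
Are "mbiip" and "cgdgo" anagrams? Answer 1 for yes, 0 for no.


Strings: "mbiip", "cgdgo"
Sorted first:  biimp
Sorted second: cdggo
Differ at position 0: 'b' vs 'c' => not anagrams

0


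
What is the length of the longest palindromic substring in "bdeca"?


Input: "bdeca"
Checking substrings for palindromes:
  No multi-char palindromic substrings found
Longest palindromic substring: "b" with length 1

1


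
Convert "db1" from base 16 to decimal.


Input: "db1" in base 16
Positional expansion:
  Digit 'd' (value 13) x 16^2 = 3328
  Digit 'b' (value 11) x 16^1 = 176
  Digit '1' (value 1) x 16^0 = 1
Sum = 3505

3505


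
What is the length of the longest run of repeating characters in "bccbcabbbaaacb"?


Input: "bccbcabbbaaacb"
Scanning for longest run:
  Position 1 ('c'): new char, reset run to 1
  Position 2 ('c'): continues run of 'c', length=2
  Position 3 ('b'): new char, reset run to 1
  Position 4 ('c'): new char, reset run to 1
  Position 5 ('a'): new char, reset run to 1
  Position 6 ('b'): new char, reset run to 1
  Position 7 ('b'): continues run of 'b', length=2
  Position 8 ('b'): continues run of 'b', length=3
  Position 9 ('a'): new char, reset run to 1
  Position 10 ('a'): continues run of 'a', length=2
  Position 11 ('a'): continues run of 'a', length=3
  Position 12 ('c'): new char, reset run to 1
  Position 13 ('b'): new char, reset run to 1
Longest run: 'b' with length 3

3


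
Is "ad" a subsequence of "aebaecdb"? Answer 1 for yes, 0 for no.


Check if "ad" is a subsequence of "aebaecdb"
Greedy scan:
  Position 0 ('a'): matches sub[0] = 'a'
  Position 1 ('e'): no match needed
  Position 2 ('b'): no match needed
  Position 3 ('a'): no match needed
  Position 4 ('e'): no match needed
  Position 5 ('c'): no match needed
  Position 6 ('d'): matches sub[1] = 'd'
  Position 7 ('b'): no match needed
All 2 characters matched => is a subsequence

1


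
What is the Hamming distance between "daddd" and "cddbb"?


Comparing "daddd" and "cddbb" position by position:
  Position 0: 'd' vs 'c' => differ
  Position 1: 'a' vs 'd' => differ
  Position 2: 'd' vs 'd' => same
  Position 3: 'd' vs 'b' => differ
  Position 4: 'd' vs 'b' => differ
Total differences (Hamming distance): 4

4


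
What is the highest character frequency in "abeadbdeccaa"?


Input: abeadbdeccaa
Character counts:
  'a': 4
  'b': 2
  'c': 2
  'd': 2
  'e': 2
Maximum frequency: 4

4


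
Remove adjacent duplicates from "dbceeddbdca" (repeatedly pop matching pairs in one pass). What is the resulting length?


Input: dbceeddbdca
Stack-based adjacent duplicate removal:
  Read 'd': push. Stack: d
  Read 'b': push. Stack: db
  Read 'c': push. Stack: dbc
  Read 'e': push. Stack: dbce
  Read 'e': matches stack top 'e' => pop. Stack: dbc
  Read 'd': push. Stack: dbcd
  Read 'd': matches stack top 'd' => pop. Stack: dbc
  Read 'b': push. Stack: dbcb
  Read 'd': push. Stack: dbcbd
  Read 'c': push. Stack: dbcbdc
  Read 'a': push. Stack: dbcbdca
Final stack: "dbcbdca" (length 7)

7


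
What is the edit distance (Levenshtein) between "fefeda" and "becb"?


Computing edit distance: "fefeda" -> "becb"
DP table:
           b    e    c    b
      0    1    2    3    4
  f   1    1    2    3    4
  e   2    2    1    2    3
  f   3    3    2    2    3
  e   4    4    3    3    3
  d   5    5    4    4    4
  a   6    6    5    5    5
Edit distance = dp[6][4] = 5

5


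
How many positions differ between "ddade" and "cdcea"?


Comparing "ddade" and "cdcea" position by position:
  Position 0: 'd' vs 'c' => DIFFER
  Position 1: 'd' vs 'd' => same
  Position 2: 'a' vs 'c' => DIFFER
  Position 3: 'd' vs 'e' => DIFFER
  Position 4: 'e' vs 'a' => DIFFER
Positions that differ: 4

4


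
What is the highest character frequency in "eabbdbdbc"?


Input: eabbdbdbc
Character counts:
  'a': 1
  'b': 4
  'c': 1
  'd': 2
  'e': 1
Maximum frequency: 4

4


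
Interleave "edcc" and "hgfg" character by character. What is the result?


Interleaving "edcc" and "hgfg":
  Position 0: 'e' from first, 'h' from second => "eh"
  Position 1: 'd' from first, 'g' from second => "dg"
  Position 2: 'c' from first, 'f' from second => "cf"
  Position 3: 'c' from first, 'g' from second => "cg"
Result: ehdgcfcg

ehdgcfcg


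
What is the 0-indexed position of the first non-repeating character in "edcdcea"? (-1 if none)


Input: edcdcea
Character frequencies:
  'a': 1
  'c': 2
  'd': 2
  'e': 2
Scanning left to right for freq == 1:
  Position 0 ('e'): freq=2, skip
  Position 1 ('d'): freq=2, skip
  Position 2 ('c'): freq=2, skip
  Position 3 ('d'): freq=2, skip
  Position 4 ('c'): freq=2, skip
  Position 5 ('e'): freq=2, skip
  Position 6 ('a'): unique! => answer = 6

6


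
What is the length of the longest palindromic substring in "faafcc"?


Input: "faafcc"
Checking substrings for palindromes:
  [0:4] "faaf" (len 4) => palindrome
  [1:3] "aa" (len 2) => palindrome
  [4:6] "cc" (len 2) => palindrome
Longest palindromic substring: "faaf" with length 4

4


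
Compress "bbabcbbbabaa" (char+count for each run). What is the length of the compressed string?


Input: bbabcbbbabaa
Runs:
  'b' x 2 => "b2"
  'a' x 1 => "a1"
  'b' x 1 => "b1"
  'c' x 1 => "c1"
  'b' x 3 => "b3"
  'a' x 1 => "a1"
  'b' x 1 => "b1"
  'a' x 2 => "a2"
Compressed: "b2a1b1c1b3a1b1a2"
Compressed length: 16

16


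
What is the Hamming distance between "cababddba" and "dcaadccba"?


Comparing "cababddba" and "dcaadccba" position by position:
  Position 0: 'c' vs 'd' => differ
  Position 1: 'a' vs 'c' => differ
  Position 2: 'b' vs 'a' => differ
  Position 3: 'a' vs 'a' => same
  Position 4: 'b' vs 'd' => differ
  Position 5: 'd' vs 'c' => differ
  Position 6: 'd' vs 'c' => differ
  Position 7: 'b' vs 'b' => same
  Position 8: 'a' vs 'a' => same
Total differences (Hamming distance): 6

6


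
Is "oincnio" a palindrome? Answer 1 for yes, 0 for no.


Input: oincnio
Reversed: oincnio
  Compare pos 0 ('o') with pos 6 ('o'): match
  Compare pos 1 ('i') with pos 5 ('i'): match
  Compare pos 2 ('n') with pos 4 ('n'): match
Result: palindrome

1


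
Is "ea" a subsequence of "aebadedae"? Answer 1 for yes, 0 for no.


Check if "ea" is a subsequence of "aebadedae"
Greedy scan:
  Position 0 ('a'): no match needed
  Position 1 ('e'): matches sub[0] = 'e'
  Position 2 ('b'): no match needed
  Position 3 ('a'): matches sub[1] = 'a'
  Position 4 ('d'): no match needed
  Position 5 ('e'): no match needed
  Position 6 ('d'): no match needed
  Position 7 ('a'): no match needed
  Position 8 ('e'): no match needed
All 2 characters matched => is a subsequence

1


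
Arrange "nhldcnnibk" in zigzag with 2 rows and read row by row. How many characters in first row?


Zigzag "nhldcnnibk" into 2 rows:
Placing characters:
  'n' => row 0
  'h' => row 1
  'l' => row 0
  'd' => row 1
  'c' => row 0
  'n' => row 1
  'n' => row 0
  'i' => row 1
  'b' => row 0
  'k' => row 1
Rows:
  Row 0: "nlcnb"
  Row 1: "hdnik"
First row length: 5

5


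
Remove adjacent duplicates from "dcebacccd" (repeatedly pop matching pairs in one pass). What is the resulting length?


Input: dcebacccd
Stack-based adjacent duplicate removal:
  Read 'd': push. Stack: d
  Read 'c': push. Stack: dc
  Read 'e': push. Stack: dce
  Read 'b': push. Stack: dceb
  Read 'a': push. Stack: dceba
  Read 'c': push. Stack: dcebac
  Read 'c': matches stack top 'c' => pop. Stack: dceba
  Read 'c': push. Stack: dcebac
  Read 'd': push. Stack: dcebacd
Final stack: "dcebacd" (length 7)

7


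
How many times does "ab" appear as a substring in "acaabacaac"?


Searching for "ab" in "acaabacaac"
Scanning each position:
  Position 0: "ac" => no
  Position 1: "ca" => no
  Position 2: "aa" => no
  Position 3: "ab" => MATCH
  Position 4: "ba" => no
  Position 5: "ac" => no
  Position 6: "ca" => no
  Position 7: "aa" => no
  Position 8: "ac" => no
Total occurrences: 1

1


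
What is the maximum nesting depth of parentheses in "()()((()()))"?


Input: "()()((()()))"
Tracking depth:
  Position 0 '(': depth becomes 1
  Position 1 ')': depth becomes 0
  Position 2 '(': depth becomes 1
  Position 3 ')': depth becomes 0
  Position 4 '(': depth becomes 1
  Position 5 '(': depth becomes 2
  Position 6 '(': depth becomes 3
  Position 7 ')': depth becomes 2
  Position 8 '(': depth becomes 3
  Position 9 ')': depth becomes 2
  Position 10 ')': depth becomes 1
  Position 11 ')': depth becomes 0
Maximum depth reached: 3

3
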